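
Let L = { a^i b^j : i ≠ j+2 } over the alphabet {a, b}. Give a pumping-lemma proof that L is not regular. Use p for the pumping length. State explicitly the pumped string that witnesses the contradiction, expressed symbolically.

a^{p+p!} b^{p+p!-2}

Assume L is regular. Let p be the pumping length given by the pumping lemma.
Choose w = a^p b^{p+p!-2}. Since p ≠ (p+p!-2)+2 = p+p!, w ∈ L; and |w| ≥ p.
The pumping lemma gives a decomposition w = xyz where |xy| ≤ p and |y| ≥ 1.
Because |xy| ≤ p and w begins with p copies of a, we have y = a^k with 1 ≤ k ≤ p.
Since 1 ≤ k ≤ p, k divides p!; set t = 1 + p!/k. Then xy^t z has p + (p!/k)·k = p + p! copies of a. Now the a-count is p+p! and (b-count)+2 = (p+p!-2)+2 = p+p!, so i ≠ j+2 fails. So xy^t z = a^{p+p!} b^{p+p!-2} ∉ L.
This is a contradiction; hence L is not regular.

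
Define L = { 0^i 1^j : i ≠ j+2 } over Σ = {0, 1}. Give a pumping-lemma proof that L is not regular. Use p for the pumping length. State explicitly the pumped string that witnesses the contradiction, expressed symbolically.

0^{p+p!} 1^{p+p!-2}

Suppose for contradiction that L is regular, and let p be the pumping length.
Choose w = 0^p 1^{p+p!-2}. Since p ≠ (p+p!-2)+2 = p+p!, w ∈ L; and |w| ≥ p.
By the pumping lemma, w = xyz with |xy| ≤ p and y is nonempty.
The first p characters of w are 0's, so xy (and hence y) consists only of 0's. Write y = 0^k, 1 ≤ k ≤ p.
Since 1 ≤ k ≤ p, k divides p!; set t = 1 + p!/k. Then xy^t z has p + (p!/k)·k = p + p! copies of 0. Now the 0-count is p+p! and (1-count)+2 = (p+p!-2)+2 = p+p!, so i ≠ j+2 fails. So xy^t z = 0^{p+p!} 1^{p+p!-2} ∉ L.
This contradicts the pumping lemma, so L is not regular.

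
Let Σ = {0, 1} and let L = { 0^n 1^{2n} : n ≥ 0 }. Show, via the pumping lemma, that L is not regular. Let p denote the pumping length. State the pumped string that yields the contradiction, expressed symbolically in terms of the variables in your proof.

0^{p+k} 1^{2p}

Toward a contradiction, assume L is regular with pumping length p.
Take w = 0^p 1^{2p}. Then w ∈ L and |w| = 3p ≥ p.
The pumping lemma gives a decomposition w = xyz where |xy| ≤ p and y is nonempty.
Since the first p symbols of w are all 0's and |xy| ≤ p, y lies entirely in the leading 0-block: y = 0^k for some k with 1 ≤ k ≤ p.
Pump with i = 2: xy^2z = 0^{p+k} 1^{2p}. For this to lie in L we would need 2p = 2(p+k), which forces k = 0. But k ≥ 1, so xy^2z ∉ L.
This contradicts the pumping lemma, so L is not regular.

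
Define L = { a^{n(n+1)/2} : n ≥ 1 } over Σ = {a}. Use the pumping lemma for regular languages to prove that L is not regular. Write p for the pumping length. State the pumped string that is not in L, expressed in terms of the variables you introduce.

Suppose for contradiction that L is regular, and let p be the pumping length.
Take w = a^{p(p+1)/2} ∈ L with |w| = p(p+1)/2 ≥ p.
The pumping lemma gives a decomposition w = xyz where |xy| ≤ p and |y| > 0.
Then y = a^k for some k with 1 ≤ k ≤ p.
Pump with i = 2: xy^2z = a^{p(p+1)/2+k}. Since 1 ≤ k ≤ p, p(p+1)/2 < p(p+1)/2+k ≤ p(p+1)/2+p < (p+1)(p+2)/2, so p(p+1)/2+k is strictly between consecutive triangular numbers. So xy^2z ∉ L.
This contradicts the pumping lemma, so L is not regular.

a^{p(p+1)/2+k}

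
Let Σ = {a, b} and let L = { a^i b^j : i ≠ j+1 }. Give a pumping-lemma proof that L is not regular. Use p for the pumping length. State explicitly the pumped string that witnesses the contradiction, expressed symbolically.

a^{p+p!} b^{p+p!-1}

Toward a contradiction, assume L is regular with pumping length p.
Choose w = a^p b^{p+p!-1}. Since p ≠ (p+p!-1)+1 = p+p!, w ∈ L; and |w| ≥ p.
By the pumping lemma, w = xyz with |xy| ≤ p and |y| ≥ 1.
Since the first p symbols of w are all a's and |xy| ≤ p, y lies entirely in the leading a-block: y = a^k for some k with 1 ≤ k ≤ p.
Since 1 ≤ k ≤ p, k divides p!; set t = 1 + p!/k. Then xy^t z has p + (p!/k)·k = p + p! copies of a. Now the a-count is p+p! and (b-count)+1 = (p+p!-1)+1 = p+p!, so i ≠ j+1 fails. So xy^t z = a^{p+p!} b^{p+p!-1} ∉ L.
This contradicts the pumping lemma, so L is not regular.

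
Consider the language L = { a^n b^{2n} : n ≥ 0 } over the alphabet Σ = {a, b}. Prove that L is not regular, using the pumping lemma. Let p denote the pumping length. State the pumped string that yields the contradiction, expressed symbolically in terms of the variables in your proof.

a^{p+k} b^{2p}

Assume L is regular; let p be its pumping constant.
Let w = a^p b^{2p} ∈ L; note |w| = 3p ≥ p.
Write w = xyz as guaranteed by the lemma, with |xy| ≤ p and |y| > 0.
Because |xy| ≤ p and w begins with p copies of a, we have y = a^k with 1 ≤ k ≤ p.
Pump with i = 2: xy^2z = a^{p+k} b^{2p}. For this to lie in L we would need 2p = 2(p+k), which forces k = 0. But k ≥ 1, so xy^2z ∉ L.
This is a contradiction; hence L is not regular.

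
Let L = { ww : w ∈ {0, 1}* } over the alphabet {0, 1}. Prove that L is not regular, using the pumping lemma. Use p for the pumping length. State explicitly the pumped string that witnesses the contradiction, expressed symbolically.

Assume L is regular; let p be its pumping constant.
Take w = 0^p 1^p 0^p 1^p = uu where u = 0^p1^p; then w ∈ L and |w| = 4p ≥ p.
By the pumping lemma, w = xyz with |xy| ≤ p and |y| > 0.
The first p characters of w are 0's, so xy (and hence y) consists only of 0's. Write y = 0^k, 1 ≤ k ≤ p.
Pump with i = 2: xy^2z = 0^{p+k} 1^p 0^p 1^p, of length 4p+k. Suppose this equals vv. The string starts with 0 and ends with 1, so v does too; thus the boundary between the two copies of v is a 1→0 transition. There is exactly one such transition, at position 2p+k, so |v| = 2p+k and |vv| = 4p+2k ≠ 4p+k since k ≥ 1. So xy^2z ∉ L.
This contradicts the pumping lemma, so L is not regular.

0^{p+k} 1^p 0^p 1^p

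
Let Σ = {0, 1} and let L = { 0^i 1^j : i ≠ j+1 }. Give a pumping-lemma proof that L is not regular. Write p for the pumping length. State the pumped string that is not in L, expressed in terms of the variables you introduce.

0^{p+p!} 1^{p+p!-1}

Toward a contradiction, assume L is regular with pumping length p.
Choose w = 0^p 1^{p+p!-1}. Since p ≠ (p+p!-1)+1 = p+p!, w ∈ L; and |w| ≥ p.
By the pumping lemma, w = xyz with |xy| ≤ p and |y| ≥ 1.
The first p characters of w are 0's, so xy (and hence y) consists only of 0's. Write y = 0^k, 1 ≤ k ≤ p.
Since 1 ≤ k ≤ p, k divides p!; set t = 1 + p!/k. Then xy^t z has p + (p!/k)·k = p + p! copies of 0. Now the 0-count is p+p! and (1-count)+1 = (p+p!-1)+1 = p+p!, so i ≠ j+1 fails. So xy^t z = 0^{p+p!} 1^{p+p!-1} ∉ L.
This is a contradiction; hence L is not regular.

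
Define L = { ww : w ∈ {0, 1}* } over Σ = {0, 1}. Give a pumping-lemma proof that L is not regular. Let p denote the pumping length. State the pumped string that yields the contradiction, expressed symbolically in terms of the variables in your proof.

0^{p+k} 1^p 0^p 1^p

Assume L is regular; let p be its pumping constant.
Take w = 0^p 1^p 0^p 1^p = uu where u = 0^p1^p; then w ∈ L and |w| = 4p ≥ p.
By the pumping lemma, w = xyz with |xy| ≤ p and |y| ≥ 1.
Because |xy| ≤ p and w begins with p copies of 0, we have y = 0^k with 1 ≤ k ≤ p.
Pump with i = 2: xy^2z = 0^{p+k} 1^p 0^p 1^p, of length 4p+k. Suppose this equals vv. The string starts with 0 and ends with 1, so v does too; thus the boundary between the two copies of v is a 1→0 transition. There is exactly one such transition, at position 2p+k, so |v| = 2p+k and |vv| = 4p+2k ≠ 4p+k since k ≥ 1. So xy^2z ∉ L.
This contradicts the pumping lemma, so L is not regular.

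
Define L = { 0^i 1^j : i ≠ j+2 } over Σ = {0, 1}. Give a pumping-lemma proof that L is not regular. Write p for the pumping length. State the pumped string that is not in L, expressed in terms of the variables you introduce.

0^{p+p!} 1^{p+p!-2}

Assume L is regular; let p be its pumping constant.
Choose w = 0^p 1^{p+p!-2}. Since p ≠ (p+p!-2)+2 = p+p!, w ∈ L; and |w| ≥ p.
Write w = xyz as guaranteed by the lemma, with |xy| ≤ p and |y| ≥ 1.
Since the first p symbols of w are all 0's and |xy| ≤ p, y lies entirely in the leading 0-block: y = 0^k for some k with 1 ≤ k ≤ p.
Since 1 ≤ k ≤ p, k divides p!; set t = 1 + p!/k. Then xy^t z has p + (p!/k)·k = p + p! copies of 0. Now the 0-count is p+p! and (1-count)+2 = (p+p!-2)+2 = p+p!, so i ≠ j+2 fails. So xy^t z = 0^{p+p!} 1^{p+p!-2} ∉ L.
This contradicts the pumping lemma, so L is not regular.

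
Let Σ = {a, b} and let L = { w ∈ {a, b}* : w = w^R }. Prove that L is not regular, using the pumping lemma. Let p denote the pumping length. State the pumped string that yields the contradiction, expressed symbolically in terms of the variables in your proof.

a^{p+k} b a^p

Assume L is regular; let p be its pumping constant.
Take w = a^p b a^p, a palindrome of length 2p+1 ≥ p.
The pumping lemma gives a decomposition w = xyz where |xy| ≤ p and |y| ≥ 1.
The first p characters of w are a's, so xy (and hence y) consists only of a's. Write y = a^k, 1 ≤ k ≤ p.
Pump with i = 2: xy^2z = a^{p+k} b a^p. Its reverse is a^p b a^{p+k}, which differs from xy^2z since k ≥ 1. So xy^2z is not a palindrome and xy^2z ∉ L.
Contradiction. Therefore L is not regular.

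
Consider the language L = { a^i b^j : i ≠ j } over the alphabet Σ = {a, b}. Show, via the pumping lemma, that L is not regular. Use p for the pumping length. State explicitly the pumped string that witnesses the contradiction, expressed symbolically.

a^{p+p!} b^{p+p!}

Toward a contradiction, assume L is regular with pumping length p.
Choose w = a^p b^{p+p!}. Since p ≠ p+p!, w ∈ L; and |w| ≥ p.
Write w = xyz as guaranteed by the lemma, with |xy| ≤ p and y is nonempty.
The first p characters of w are a's, so xy (and hence y) consists only of a's. Write y = a^k, 1 ≤ k ≤ p.
Since 1 ≤ k ≤ p, k divides p!; set t = 1 + p!/k. Then xy^t z has p + (p!/k)·k = p + p! copies of a. Now the a-count equals the b-count, so i ≠ j fails. So xy^t z = a^{p+p!} b^{p+p!} ∉ L.
This is a contradiction; hence L is not regular.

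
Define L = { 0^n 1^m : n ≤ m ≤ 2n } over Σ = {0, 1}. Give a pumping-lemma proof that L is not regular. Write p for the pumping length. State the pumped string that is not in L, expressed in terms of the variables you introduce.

Assume L is regular; let p be its pumping constant.
Take w = 0^p 1^p ∈ L (since p ≤ p ≤ 2p), with |w| = 2p ≥ p.
By the pumping lemma, w = xyz with |xy| ≤ p and y is nonempty.
Since the first p symbols of w are all 0's and |xy| ≤ p, y lies entirely in the leading 0-block: y = 0^k for some k with 1 ≤ k ≤ p.
Pump with i = 2: xy^2z = 0^{p+k} 1^p. Now n = p+k > p = m, so the condition n ≤ m fails. Thus xy^2z ∉ L.
Contradiction. Therefore L is not regular.

0^{p+k} 1^p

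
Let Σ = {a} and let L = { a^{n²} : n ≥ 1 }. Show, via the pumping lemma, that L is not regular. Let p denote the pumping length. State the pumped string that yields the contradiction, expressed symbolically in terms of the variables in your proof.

Assume L is regular; let p be its pumping constant.
Take w = a^{p²} ∈ L with |w| = p² ≥ p.
Write w = xyz as guaranteed by the lemma, with |xy| ≤ p and |y| ≥ 1.
Then y = a^k for some k with 1 ≤ k ≤ p.
Pump with i = 2: xy^2z = a^{p²+k}. Since 1 ≤ k ≤ p, p² < p²+k ≤ p²+p < (p+1)², so p²+k lies strictly between consecutive squares and is not a perfect square. So xy^2z ∉ L.
Contradiction. Therefore L is not regular.

a^{p²+k}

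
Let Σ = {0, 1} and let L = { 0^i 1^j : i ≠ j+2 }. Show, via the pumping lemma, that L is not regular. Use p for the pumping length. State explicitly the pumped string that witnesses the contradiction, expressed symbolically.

0^{p+p!} 1^{p+p!-2}

Assume L is regular. Let p be the pumping length given by the pumping lemma.
Choose w = 0^p 1^{p+p!-2}. Since p ≠ (p+p!-2)+2 = p+p!, w ∈ L; and |w| ≥ p.
Write w = xyz as guaranteed by the lemma, with |xy| ≤ p and |y| > 0.
Because |xy| ≤ p and w begins with p copies of 0, we have y = 0^k with 1 ≤ k ≤ p.
Since 1 ≤ k ≤ p, k divides p!; set t = 1 + p!/k. Then xy^t z has p + (p!/k)·k = p + p! copies of 0. Now the 0-count is p+p! and (1-count)+2 = (p+p!-2)+2 = p+p!, so i ≠ j+2 fails. So xy^t z = 0^{p+p!} 1^{p+p!-2} ∉ L.
Contradiction. Therefore L is not regular.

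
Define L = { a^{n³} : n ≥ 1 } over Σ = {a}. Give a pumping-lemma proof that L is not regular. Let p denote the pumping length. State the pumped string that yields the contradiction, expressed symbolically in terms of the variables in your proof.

a^{p³+k}

Suppose for contradiction that L is regular, and let p be the pumping length.
Take w = a^{p³} ∈ L with |w| = p³ ≥ p.
Write w = xyz as guaranteed by the lemma, with |xy| ≤ p and y is nonempty.
Then y = a^k for some k with 1 ≤ k ≤ p.
Pump with i = 2: xy^2z = a^{p³+k}. Since 1 ≤ k ≤ p, p³ < p³+k ≤ p³+p < p³+3p²+3p+1 = (p+1)³, so p³+k is not a perfect cube. So xy^2z ∉ L.
This contradicts the pumping lemma, so L is not regular.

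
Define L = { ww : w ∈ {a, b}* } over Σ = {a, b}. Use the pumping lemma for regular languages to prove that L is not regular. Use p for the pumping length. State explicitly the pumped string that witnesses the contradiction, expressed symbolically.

a^{p+k} b^p a^p b^p

Suppose for contradiction that L is regular, and let p be the pumping length.
Take w = a^p b^p a^p b^p = uu where u = a^pb^p; then w ∈ L and |w| = 4p ≥ p.
The pumping lemma gives a decomposition w = xyz where |xy| ≤ p and |y| ≥ 1.
The first p characters of w are a's, so xy (and hence y) consists only of a's. Write y = a^k, 1 ≤ k ≤ p.
Pump with i = 2: xy^2z = a^{p+k} b^p a^p b^p, of length 4p+k. Suppose this equals vv. The string starts with a and ends with b, so v does too; thus the boundary between the two copies of v is a b→a transition. There is exactly one such transition, at position 2p+k, so |v| = 2p+k and |vv| = 4p+2k ≠ 4p+k since k ≥ 1. So xy^2z ∉ L.
This contradicts the pumping lemma, so L is not regular.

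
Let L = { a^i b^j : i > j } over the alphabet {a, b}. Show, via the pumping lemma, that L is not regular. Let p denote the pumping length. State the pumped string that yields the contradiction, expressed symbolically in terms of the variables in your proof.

a^{p+1-k} b^p

Assume L is regular. Let p be the pumping length given by the pumping lemma.
Choose w = a^{p+1} b^p ∈ L, with |w| = 2p+1 ≥ p.
The pumping lemma gives a decomposition w = xyz where |xy| ≤ p and |y| > 0.
The first p characters of w are a's, so xy (and hence y) consists only of a's. Write y = a^k, 1 ≤ k ≤ p.
Consider xy^0z = xz = a^{p+1-k} b^p. Since k ≥ 1, the a-count p+1-k is at most p, so i > j fails; thus xz ∉ L.
Contradiction. Therefore L is not regular.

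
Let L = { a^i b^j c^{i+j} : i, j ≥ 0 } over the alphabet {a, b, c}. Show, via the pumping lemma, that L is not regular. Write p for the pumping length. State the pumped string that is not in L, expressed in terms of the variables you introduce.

a^{p+k} b^p c^{2p}

Assume L is regular. Let p be the pumping length given by the pumping lemma.
Take w = a^p b^p c^{2p} ∈ L (with i=j=p, i+j=2p), |w| = 4p ≥ p.
By the pumping lemma, w = xyz with |xy| ≤ p and |y| > 0.
The first p characters of w are a's, so xy (and hence y) consists only of a's. Write y = a^k, 1 ≤ k ≤ p.
Consider xy^2z = a^{p+k} b^p c^{2p}. Now the a- and b-counts sum to 2p+k, but the c-count is 2p ≠ 2p+k. So xy^2z ∉ L.
This is a contradiction; hence L is not regular.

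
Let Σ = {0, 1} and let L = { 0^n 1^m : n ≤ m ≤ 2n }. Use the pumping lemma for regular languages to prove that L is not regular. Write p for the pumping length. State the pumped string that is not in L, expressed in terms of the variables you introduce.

0^{p+k} 1^p

Assume L is regular; let p be its pumping constant.
Take w = 0^p 1^p ∈ L (since p ≤ p ≤ 2p), with |w| = 2p ≥ p.
The pumping lemma gives a decomposition w = xyz where |xy| ≤ p and y is nonempty.
The first p characters of w are 0's, so xy (and hence y) consists only of 0's. Write y = 0^k, 1 ≤ k ≤ p.
Pump with i = 2: xy^2z = 0^{p+k} 1^p. Now n = p+k > p = m, so the condition n ≤ m fails. Thus xy^2z ∉ L.
This contradicts the pumping lemma, so L is not regular.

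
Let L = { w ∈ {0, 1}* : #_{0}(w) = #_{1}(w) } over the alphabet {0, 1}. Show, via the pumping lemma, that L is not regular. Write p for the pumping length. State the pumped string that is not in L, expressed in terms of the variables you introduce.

0^{p+k} 1^p

Assume L is regular. Let p be the pumping length given by the pumping lemma.
Choose w = 0^p 1^p ∈ L with |w| = 2p ≥ p.
Write w = xyz as guaranteed by the lemma, with |xy| ≤ p and y is nonempty.
Since the first p symbols of w are all 0's and |xy| ≤ p, y lies entirely in the leading 0-block: y = 0^k for some k with 1 ≤ k ≤ p.
Pump with i = 2: xy^2z = 0^{p+k} 1^p has p+k occurrences of 0 but only p of 1. Since k ≥ 1 the counts differ, so xy^2z ∉ L.
This contradicts the pumping lemma, so L is not regular.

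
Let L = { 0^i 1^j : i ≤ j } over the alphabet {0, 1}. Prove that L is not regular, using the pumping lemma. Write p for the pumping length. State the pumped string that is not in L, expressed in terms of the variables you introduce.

Toward a contradiction, assume L is regular with pumping length p.
Choose w = 0^p 1^p ∈ L, with |w| = 2p ≥ p.
Write w = xyz as guaranteed by the lemma, with |xy| ≤ p and y is nonempty.
The first p characters of w are 0's, so xy (and hence y) consists only of 0's. Write y = 0^k, 1 ≤ k ≤ p.
Consider xy^2z = 0^{p+k} 1^p. Since k ≥ 1, the 0-count p+k exceeds the 1-count p, so i ≤ j fails; thus xy^2z ∉ L.
This is a contradiction; hence L is not regular.

0^{p+k} 1^p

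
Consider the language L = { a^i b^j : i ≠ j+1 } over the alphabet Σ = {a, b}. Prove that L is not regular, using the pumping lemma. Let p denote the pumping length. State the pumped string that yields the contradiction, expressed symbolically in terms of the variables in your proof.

Suppose for contradiction that L is regular, and let p be the pumping length.
Choose w = a^p b^{p+p!-1}. Since p ≠ (p+p!-1)+1 = p+p!, w ∈ L; and |w| ≥ p.
The pumping lemma gives a decomposition w = xyz where |xy| ≤ p and |y| ≥ 1.
The first p characters of w are a's, so xy (and hence y) consists only of a's. Write y = a^k, 1 ≤ k ≤ p.
Since 1 ≤ k ≤ p, k divides p!; set t = 1 + p!/k. Then xy^t z has p + (p!/k)·k = p + p! copies of a. Now the a-count is p+p! and (b-count)+1 = (p+p!-1)+1 = p+p!, so i ≠ j+1 fails. So xy^t z = a^{p+p!} b^{p+p!-1} ∉ L.
This is a contradiction; hence L is not regular.

a^{p+p!} b^{p+p!-1}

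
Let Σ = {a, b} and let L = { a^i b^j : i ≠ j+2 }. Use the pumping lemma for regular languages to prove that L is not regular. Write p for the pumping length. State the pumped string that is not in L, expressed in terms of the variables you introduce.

Assume L is regular. Let p be the pumping length given by the pumping lemma.
Choose w = a^p b^{p+p!-2}. Since p ≠ (p+p!-2)+2 = p+p!, w ∈ L; and |w| ≥ p.
By the pumping lemma, w = xyz with |xy| ≤ p and |y| ≥ 1.
The first p characters of w are a's, so xy (and hence y) consists only of a's. Write y = a^k, 1 ≤ k ≤ p.
Since 1 ≤ k ≤ p, k divides p!; set t = 1 + p!/k. Then xy^t z has p + (p!/k)·k = p + p! copies of a. Now the a-count is p+p! and (b-count)+2 = (p+p!-2)+2 = p+p!, so i ≠ j+2 fails. So xy^t z = a^{p+p!} b^{p+p!-2} ∉ L.
This is a contradiction; hence L is not regular.

a^{p+p!} b^{p+p!-2}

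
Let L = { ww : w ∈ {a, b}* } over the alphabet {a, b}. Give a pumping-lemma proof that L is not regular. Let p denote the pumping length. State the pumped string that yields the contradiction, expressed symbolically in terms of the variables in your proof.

a^{p+k} b^p a^p b^p

Assume L is regular. Let p be the pumping length given by the pumping lemma.
Take w = a^p b^p a^p b^p = uu where u = a^pb^p; then w ∈ L and |w| = 4p ≥ p.
Write w = xyz as guaranteed by the lemma, with |xy| ≤ p and y is nonempty.
The first p characters of w are a's, so xy (and hence y) consists only of a's. Write y = a^k, 1 ≤ k ≤ p.
Pump with i = 2: xy^2z = a^{p+k} b^p a^p b^p, of length 4p+k. Suppose this equals vv. The string starts with a and ends with b, so v does too; thus the boundary between the two copies of v is a b→a transition. There is exactly one such transition, at position 2p+k, so |v| = 2p+k and |vv| = 4p+2k ≠ 4p+k since k ≥ 1. So xy^2z ∉ L.
This contradicts the pumping lemma, so L is not regular.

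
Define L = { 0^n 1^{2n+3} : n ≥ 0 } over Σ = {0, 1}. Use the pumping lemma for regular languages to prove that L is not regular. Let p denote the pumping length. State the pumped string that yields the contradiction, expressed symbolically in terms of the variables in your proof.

0^{p+k} 1^{2p+3}

Assume L is regular; let p be its pumping constant.
Let w = 0^p 1^{2p+3} ∈ L; note |w| = 3p+3 ≥ p.
By the pumping lemma, w = xyz with |xy| ≤ p and |y| > 0.
The first p characters of w are 0's, so xy (and hence y) consists only of 0's. Write y = 0^k, 1 ≤ k ≤ p.
Pump with i = 2: xy^2z = 0^{p+k} 1^{2p+3}. For this to lie in L we would need 2p+3 = 2(p+k)+3, which forces k = 0. But k ≥ 1, so xy^2z ∉ L.
This contradicts the pumping lemma, so L is not regular.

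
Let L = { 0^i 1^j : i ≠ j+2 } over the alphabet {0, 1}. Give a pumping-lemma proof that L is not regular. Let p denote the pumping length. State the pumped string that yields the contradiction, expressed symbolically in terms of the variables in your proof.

0^{p+p!} 1^{p+p!-2}

Assume L is regular; let p be its pumping constant.
Choose w = 0^p 1^{p+p!-2}. Since p ≠ (p+p!-2)+2 = p+p!, w ∈ L; and |w| ≥ p.
By the pumping lemma, w = xyz with |xy| ≤ p and |y| ≥ 1.
The first p characters of w are 0's, so xy (and hence y) consists only of 0's. Write y = 0^k, 1 ≤ k ≤ p.
Since 1 ≤ k ≤ p, k divides p!; set t = 1 + p!/k. Then xy^t z has p + (p!/k)·k = p + p! copies of 0. Now the 0-count is p+p! and (1-count)+2 = (p+p!-2)+2 = p+p!, so i ≠ j+2 fails. So xy^t z = 0^{p+p!} 1^{p+p!-2} ∉ L.
Contradiction. Therefore L is not regular.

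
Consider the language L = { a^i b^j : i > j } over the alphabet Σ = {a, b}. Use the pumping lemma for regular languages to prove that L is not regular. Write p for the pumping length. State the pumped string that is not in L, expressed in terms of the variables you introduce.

Assume L is regular. Let p be the pumping length given by the pumping lemma.
Choose w = a^{p+1} b^p ∈ L, with |w| = 2p+1 ≥ p.
By the pumping lemma, w = xyz with |xy| ≤ p and |y| ≥ 1.
Because |xy| ≤ p and w begins with p copies of a, we have y = a^k with 1 ≤ k ≤ p.
Consider xy^0z = xz = a^{p+1-k} b^p. Since k ≥ 1, the a-count p+1-k is at most p, so i > j fails; thus xz ∉ L.
This is a contradiction; hence L is not regular.

a^{p+1-k} b^p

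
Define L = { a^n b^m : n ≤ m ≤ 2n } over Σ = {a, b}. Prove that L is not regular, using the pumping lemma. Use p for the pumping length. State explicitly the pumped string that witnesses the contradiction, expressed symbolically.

a^{p+k} b^p

Suppose for contradiction that L is regular, and let p be the pumping length.
Take w = a^p b^p ∈ L (since p ≤ p ≤ 2p), with |w| = 2p ≥ p.
The pumping lemma gives a decomposition w = xyz where |xy| ≤ p and |y| > 0.
Since the first p symbols of w are all a's and |xy| ≤ p, y lies entirely in the leading a-block: y = a^k for some k with 1 ≤ k ≤ p.
Pump with i = 2: xy^2z = a^{p+k} b^p. Now n = p+k > p = m, so the condition n ≤ m fails. Thus xy^2z ∉ L.
This contradicts the pumping lemma, so L is not regular.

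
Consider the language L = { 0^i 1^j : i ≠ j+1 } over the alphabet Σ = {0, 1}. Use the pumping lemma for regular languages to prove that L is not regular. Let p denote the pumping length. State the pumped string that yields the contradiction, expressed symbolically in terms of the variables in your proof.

Suppose for contradiction that L is regular, and let p be the pumping length.
Choose w = 0^p 1^{p+p!-1}. Since p ≠ (p+p!-1)+1 = p+p!, w ∈ L; and |w| ≥ p.
By the pumping lemma, w = xyz with |xy| ≤ p and y is nonempty.
The first p characters of w are 0's, so xy (and hence y) consists only of 0's. Write y = 0^k, 1 ≤ k ≤ p.
Since 1 ≤ k ≤ p, k divides p!; set t = 1 + p!/k. Then xy^t z has p + (p!/k)·k = p + p! copies of 0. Now the 0-count is p+p! and (1-count)+1 = (p+p!-1)+1 = p+p!, so i ≠ j+1 fails. So xy^t z = 0^{p+p!} 1^{p+p!-1} ∉ L.
This is a contradiction; hence L is not regular.

0^{p+p!} 1^{p+p!-1}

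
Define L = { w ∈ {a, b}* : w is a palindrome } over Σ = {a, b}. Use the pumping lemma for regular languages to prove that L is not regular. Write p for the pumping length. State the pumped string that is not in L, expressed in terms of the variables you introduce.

Suppose for contradiction that L is regular, and let p be the pumping length.
Take w = a^p b a^p, a palindrome of length 2p+1 ≥ p.
By the pumping lemma, w = xyz with |xy| ≤ p and |y| ≥ 1.
Because |xy| ≤ p and w begins with p copies of a, we have y = a^k with 1 ≤ k ≤ p.
Pump with i = 2: xy^2z = a^{p+k} b a^p. Its reverse is a^p b a^{p+k}, which differs from xy^2z since k ≥ 1. So xy^2z is not a palindrome and xy^2z ∉ L.
This contradicts the pumping lemma, so L is not regular.

a^{p+k} b a^p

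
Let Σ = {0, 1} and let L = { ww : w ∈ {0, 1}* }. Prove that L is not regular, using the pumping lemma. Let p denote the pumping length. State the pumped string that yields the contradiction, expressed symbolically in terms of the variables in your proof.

0^{p+k} 1^p 0^p 1^p

Toward a contradiction, assume L is regular with pumping length p.
Take w = 0^p 1^p 0^p 1^p = uu where u = 0^p1^p; then w ∈ L and |w| = 4p ≥ p.
The pumping lemma gives a decomposition w = xyz where |xy| ≤ p and y is nonempty.
Since the first p symbols of w are all 0's and |xy| ≤ p, y lies entirely in the leading 0-block: y = 0^k for some k with 1 ≤ k ≤ p.
Pump with i = 2: xy^2z = 0^{p+k} 1^p 0^p 1^p, of length 4p+k. Suppose this equals vv. The string starts with 0 and ends with 1, so v does too; thus the boundary between the two copies of v is a 1→0 transition. There is exactly one such transition, at position 2p+k, so |v| = 2p+k and |vv| = 4p+2k ≠ 4p+k since k ≥ 1. So xy^2z ∉ L.
Contradiction. Therefore L is not regular.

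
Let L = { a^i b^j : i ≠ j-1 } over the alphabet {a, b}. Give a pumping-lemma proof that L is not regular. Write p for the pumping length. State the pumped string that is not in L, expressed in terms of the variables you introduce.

a^{p+p!} b^{p+p!+1}

Assume L is regular. Let p be the pumping length given by the pumping lemma.
Choose w = a^p b^{p+p!+1}. Since p ≠ (p+p!+1)-1 = p+p!, w ∈ L; and |w| ≥ p.
Write w = xyz as guaranteed by the lemma, with |xy| ≤ p and |y| ≥ 1.
The first p characters of w are a's, so xy (and hence y) consists only of a's. Write y = a^k, 1 ≤ k ≤ p.
Since 1 ≤ k ≤ p, k divides p!; set t = 1 + p!/k. Then xy^t z has p + (p!/k)·k = p + p! copies of a. Now the a-count is p+p! and (b-count)-1 = (p+p!+1)-1 = p+p!, so i ≠ j-1 fails. So xy^t z = a^{p+p!} b^{p+p!+1} ∉ L.
This contradicts the pumping lemma, so L is not regular.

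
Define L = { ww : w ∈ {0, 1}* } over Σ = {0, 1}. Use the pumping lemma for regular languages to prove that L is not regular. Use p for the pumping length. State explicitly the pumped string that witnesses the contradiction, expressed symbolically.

Assume L is regular; let p be its pumping constant.
Take w = 0^p 1^p 0^p 1^p = uu where u = 0^p1^p; then w ∈ L and |w| = 4p ≥ p.
By the pumping lemma, w = xyz with |xy| ≤ p and |y| > 0.
Because |xy| ≤ p and w begins with p copies of 0, we have y = 0^k with 1 ≤ k ≤ p.
Pump with i = 2: xy^2z = 0^{p+k} 1^p 0^p 1^p, of length 4p+k. Suppose this equals vv. The string starts with 0 and ends with 1, so v does too; thus the boundary between the two copies of v is a 1→0 transition. There is exactly one such transition, at position 2p+k, so |v| = 2p+k and |vv| = 4p+2k ≠ 4p+k since k ≥ 1. So xy^2z ∉ L.
Contradiction. Therefore L is not regular.

0^{p+k} 1^p 0^p 1^p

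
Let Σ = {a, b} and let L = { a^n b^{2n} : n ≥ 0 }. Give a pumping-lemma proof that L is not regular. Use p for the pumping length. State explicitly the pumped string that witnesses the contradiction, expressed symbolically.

a^{p+k} b^{2p}

Toward a contradiction, assume L is regular with pumping length p.
Take w = a^p b^{2p}. Then w ∈ L and |w| = 3p ≥ p.
Write w = xyz as guaranteed by the lemma, with |xy| ≤ p and |y| ≥ 1.
Because |xy| ≤ p and w begins with p copies of a, we have y = a^k with 1 ≤ k ≤ p.
Pump with i = 2: xy^2z = a^{p+k} b^{2p}. For this to lie in L we would need 2p = 2(p+k), which forces k = 0. But k ≥ 1, so xy^2z ∉ L.
Contradiction. Therefore L is not regular.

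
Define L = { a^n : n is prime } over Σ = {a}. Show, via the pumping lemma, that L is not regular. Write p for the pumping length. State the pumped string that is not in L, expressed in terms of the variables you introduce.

a^{q(1+k)}

Suppose for contradiction that L is regular, and let p be the pumping length.
Let q be a prime with q ≥ p+2 (infinitely many primes exist), and take w = a^q ∈ L with |w| = q ≥ p.
The pumping lemma gives a decomposition w = xyz where |xy| ≤ p and y is nonempty.
Then y = a^k for some k with 1 ≤ k ≤ p.
Since 1 ≤ k ≤ p, |xz| = q-k. Pump with i = q+1: |xy^{q+1}z| = (q-k)+(q+1)k = q+qk = q(1+k), which is composite (both factors ≥ 2). So xy^{q+1}z = a^{q(1+k)} ∉ L.
This contradicts the pumping lemma, so L is not regular.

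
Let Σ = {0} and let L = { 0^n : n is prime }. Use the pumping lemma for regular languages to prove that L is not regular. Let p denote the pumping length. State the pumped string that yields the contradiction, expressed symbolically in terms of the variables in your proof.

0^{q(1+k)}

Assume L is regular; let p be its pumping constant.
Let q be a prime with q ≥ p+2 (infinitely many primes exist), and take w = 0^q ∈ L with |w| = q ≥ p.
By the pumping lemma, w = xyz with |xy| ≤ p and y is nonempty.
Then y = 0^k for some k with 1 ≤ k ≤ p.
Since 1 ≤ k ≤ p, |xz| = q-k. Pump with i = q+1: |xy^{q+1}z| = (q-k)+(q+1)k = q+qk = q(1+k), which is composite (both factors ≥ 2). So xy^{q+1}z = 0^{q(1+k)} ∉ L.
Contradiction. Therefore L is not regular.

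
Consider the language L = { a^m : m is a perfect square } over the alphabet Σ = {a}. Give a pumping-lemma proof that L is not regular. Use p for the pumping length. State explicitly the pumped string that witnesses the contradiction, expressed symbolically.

Assume L is regular. Let p be the pumping length given by the pumping lemma.
Take w = a^{p²} ∈ L with |w| = p² ≥ p.
By the pumping lemma, w = xyz with |xy| ≤ p and |y| > 0.
Then y = a^k for some k with 1 ≤ k ≤ p.
Pump with i = 2: xy^2z = a^{p²+k}. Since 1 ≤ k ≤ p, p² < p²+k ≤ p²+p < (p+1)², so p²+k lies strictly between consecutive squares and is not a perfect square. So xy^2z ∉ L.
This contradicts the pumping lemma, so L is not regular.

a^{p²+k}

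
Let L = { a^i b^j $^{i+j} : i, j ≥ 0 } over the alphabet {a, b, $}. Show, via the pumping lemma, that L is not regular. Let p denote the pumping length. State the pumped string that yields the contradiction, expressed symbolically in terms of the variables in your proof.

a^{p+k} b^p $^{2p}

Toward a contradiction, assume L is regular with pumping length p.
Take w = a^p b^p $^{2p} ∈ L (with i=j=p, i+j=2p), |w| = 4p ≥ p.
By the pumping lemma, w = xyz with |xy| ≤ p and |y| ≥ 1.
Since the first p symbols of w are all a's and |xy| ≤ p, y lies entirely in the leading a-block: y = a^k for some k with 1 ≤ k ≤ p.
Consider xy^2z = a^{p+k} b^p $^{2p}. Now the a- and b-counts sum to 2p+k, but the $-count is 2p ≠ 2p+k. So xy^2z ∉ L.
Contradiction. Therefore L is not regular.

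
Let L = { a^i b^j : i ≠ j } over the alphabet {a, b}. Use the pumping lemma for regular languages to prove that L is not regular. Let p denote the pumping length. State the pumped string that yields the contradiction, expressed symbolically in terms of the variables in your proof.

a^{p+p!} b^{p+p!}

Assume L is regular. Let p be the pumping length given by the pumping lemma.
Choose w = a^p b^{p+p!}. Since p ≠ p+p!, w ∈ L; and |w| ≥ p.
Write w = xyz as guaranteed by the lemma, with |xy| ≤ p and y is nonempty.
Since the first p symbols of w are all a's and |xy| ≤ p, y lies entirely in the leading a-block: y = a^k for some k with 1 ≤ k ≤ p.
Since 1 ≤ k ≤ p, k divides p!; set t = 1 + p!/k. Then xy^t z has p + (p!/k)·k = p + p! copies of a. Now the a-count equals the b-count, so i ≠ j fails. So xy^t z = a^{p+p!} b^{p+p!} ∉ L.
Contradiction. Therefore L is not regular.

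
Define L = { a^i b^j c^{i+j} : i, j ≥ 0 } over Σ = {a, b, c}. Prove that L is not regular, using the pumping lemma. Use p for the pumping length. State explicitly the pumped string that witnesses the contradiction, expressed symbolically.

Assume L is regular. Let p be the pumping length given by the pumping lemma.
Take w = a^p b^p c^{2p} ∈ L (with i=j=p, i+j=2p), |w| = 4p ≥ p.
Write w = xyz as guaranteed by the lemma, with |xy| ≤ p and |y| ≥ 1.
The first p characters of w are a's, so xy (and hence y) consists only of a's. Write y = a^k, 1 ≤ k ≤ p.
Consider xy^2z = a^{p+k} b^p c^{2p}. Now the a- and b-counts sum to 2p+k, but the c-count is 2p ≠ 2p+k. So xy^2z ∉ L.
Contradiction. Therefore L is not regular.

a^{p+k} b^p c^{2p}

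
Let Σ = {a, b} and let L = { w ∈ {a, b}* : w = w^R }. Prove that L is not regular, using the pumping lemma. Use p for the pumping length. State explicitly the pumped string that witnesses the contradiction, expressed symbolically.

a^{p+k} b a^p

Assume L is regular; let p be its pumping constant.
Take w = a^p b a^p, a palindrome of length 2p+1 ≥ p.
By the pumping lemma, w = xyz with |xy| ≤ p and |y| > 0.
Because |xy| ≤ p and w begins with p copies of a, we have y = a^k with 1 ≤ k ≤ p.
Pump with i = 2: xy^2z = a^{p+k} b a^p. Its reverse is a^p b a^{p+k}, which differs from xy^2z since k ≥ 1. So xy^2z is not a palindrome and xy^2z ∉ L.
Contradiction. Therefore L is not regular.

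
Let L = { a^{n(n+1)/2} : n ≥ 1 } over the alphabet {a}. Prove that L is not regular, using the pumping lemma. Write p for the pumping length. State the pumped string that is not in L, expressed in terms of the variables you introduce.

a^{p(p+1)/2+k}

Assume L is regular. Let p be the pumping length given by the pumping lemma.
Take w = a^{p(p+1)/2} ∈ L with |w| = p(p+1)/2 ≥ p.
The pumping lemma gives a decomposition w = xyz where |xy| ≤ p and |y| > 0.
Then y = a^k for some k with 1 ≤ k ≤ p.
Pump with i = 2: xy^2z = a^{p(p+1)/2+k}. Since 1 ≤ k ≤ p, p(p+1)/2 < p(p+1)/2+k ≤ p(p+1)/2+p < (p+1)(p+2)/2, so p(p+1)/2+k is strictly between consecutive triangular numbers. So xy^2z ∉ L.
This contradicts the pumping lemma, so L is not regular.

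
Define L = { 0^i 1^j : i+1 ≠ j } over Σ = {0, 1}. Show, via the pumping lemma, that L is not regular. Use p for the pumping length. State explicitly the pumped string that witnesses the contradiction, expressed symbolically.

Toward a contradiction, assume L is regular with pumping length p.
Choose w = 0^p 1^{p+p!+1}. Since p ≠ (p+p!+1)-1 = p+p!, w ∈ L; and |w| ≥ p.
By the pumping lemma, w = xyz with |xy| ≤ p and |y| > 0.
Because |xy| ≤ p and w begins with p copies of 0, we have y = 0^k with 1 ≤ k ≤ p.
Since 1 ≤ k ≤ p, k divides p!; set t = 1 + p!/k. Then xy^t z has p + (p!/k)·k = p + p! copies of 0. Now the 0-count is p+p! and (1-count)-1 = (p+p!+1)-1 = p+p!, so i+1 ≠ j fails. So xy^t z = 0^{p+p!} 1^{p+p!+1} ∉ L.
Contradiction. Therefore L is not regular.

0^{p+p!} 1^{p+p!+1}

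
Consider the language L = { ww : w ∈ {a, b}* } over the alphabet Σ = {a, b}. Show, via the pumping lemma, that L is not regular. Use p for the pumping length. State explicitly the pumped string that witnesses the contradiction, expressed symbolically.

Suppose for contradiction that L is regular, and let p be the pumping length.
Take w = a^p b^p a^p b^p = uu where u = a^pb^p; then w ∈ L and |w| = 4p ≥ p.
Write w = xyz as guaranteed by the lemma, with |xy| ≤ p and y is nonempty.
Because |xy| ≤ p and w begins with p copies of a, we have y = a^k with 1 ≤ k ≤ p.
Pump with i = 2: xy^2z = a^{p+k} b^p a^p b^p, of length 4p+k. Suppose this equals vv. The string starts with a and ends with b, so v does too; thus the boundary between the two copies of v is a b→a transition. There is exactly one such transition, at position 2p+k, so |v| = 2p+k and |vv| = 4p+2k ≠ 4p+k since k ≥ 1. So xy^2z ∉ L.
This contradicts the pumping lemma, so L is not regular.

a^{p+k} b^p a^p b^p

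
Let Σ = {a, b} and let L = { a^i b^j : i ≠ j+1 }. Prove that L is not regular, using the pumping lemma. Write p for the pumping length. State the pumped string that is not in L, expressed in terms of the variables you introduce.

a^{p+p!} b^{p+p!-1}

Toward a contradiction, assume L is regular with pumping length p.
Choose w = a^p b^{p+p!-1}. Since p ≠ (p+p!-1)+1 = p+p!, w ∈ L; and |w| ≥ p.
By the pumping lemma, w = xyz with |xy| ≤ p and |y| > 0.
Since the first p symbols of w are all a's and |xy| ≤ p, y lies entirely in the leading a-block: y = a^k for some k with 1 ≤ k ≤ p.
Since 1 ≤ k ≤ p, k divides p!; set t = 1 + p!/k. Then xy^t z has p + (p!/k)·k = p + p! copies of a. Now the a-count is p+p! and (b-count)+1 = (p+p!-1)+1 = p+p!, so i ≠ j+1 fails. So xy^t z = a^{p+p!} b^{p+p!-1} ∉ L.
This is a contradiction; hence L is not regular.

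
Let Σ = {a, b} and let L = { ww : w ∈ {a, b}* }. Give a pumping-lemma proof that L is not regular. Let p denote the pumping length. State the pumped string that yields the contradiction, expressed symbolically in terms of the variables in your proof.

a^{p+k} b^p a^p b^p

Toward a contradiction, assume L is regular with pumping length p.
Take w = a^p b^p a^p b^p = uu where u = a^pb^p; then w ∈ L and |w| = 4p ≥ p.
Write w = xyz as guaranteed by the lemma, with |xy| ≤ p and y is nonempty.
The first p characters of w are a's, so xy (and hence y) consists only of a's. Write y = a^k, 1 ≤ k ≤ p.
Pump with i = 2: xy^2z = a^{p+k} b^p a^p b^p, of length 4p+k. Suppose this equals vv. The string starts with a and ends with b, so v does too; thus the boundary between the two copies of v is a b→a transition. There is exactly one such transition, at position 2p+k, so |v| = 2p+k and |vv| = 4p+2k ≠ 4p+k since k ≥ 1. So xy^2z ∉ L.
Contradiction. Therefore L is not regular.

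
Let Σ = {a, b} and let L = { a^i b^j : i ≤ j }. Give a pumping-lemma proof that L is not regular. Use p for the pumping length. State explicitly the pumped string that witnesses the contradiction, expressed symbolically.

a^{p+k} b^p

Toward a contradiction, assume L is regular with pumping length p.
Choose w = a^p b^p ∈ L, with |w| = 2p ≥ p.
The pumping lemma gives a decomposition w = xyz where |xy| ≤ p and |y| > 0.
Since the first p symbols of w are all a's and |xy| ≤ p, y lies entirely in the leading a-block: y = a^k for some k with 1 ≤ k ≤ p.
Consider xy^2z = a^{p+k} b^p. Since k ≥ 1, the a-count p+k exceeds the b-count p, so i ≤ j fails; thus xy^2z ∉ L.
This contradicts the pumping lemma, so L is not regular.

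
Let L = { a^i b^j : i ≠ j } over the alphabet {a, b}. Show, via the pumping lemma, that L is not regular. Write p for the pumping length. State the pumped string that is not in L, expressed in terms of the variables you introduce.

Assume L is regular; let p be its pumping constant.
Choose w = a^p b^{p+p!}. Since p ≠ p+p!, w ∈ L; and |w| ≥ p.
By the pumping lemma, w = xyz with |xy| ≤ p and |y| ≥ 1.
Because |xy| ≤ p and w begins with p copies of a, we have y = a^k with 1 ≤ k ≤ p.
Since 1 ≤ k ≤ p, k divides p!; set t = 1 + p!/k. Then xy^t z has p + (p!/k)·k = p + p! copies of a. Now the a-count equals the b-count, so i ≠ j fails. So xy^t z = a^{p+p!} b^{p+p!} ∉ L.
Contradiction. Therefore L is not regular.

a^{p+p!} b^{p+p!}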